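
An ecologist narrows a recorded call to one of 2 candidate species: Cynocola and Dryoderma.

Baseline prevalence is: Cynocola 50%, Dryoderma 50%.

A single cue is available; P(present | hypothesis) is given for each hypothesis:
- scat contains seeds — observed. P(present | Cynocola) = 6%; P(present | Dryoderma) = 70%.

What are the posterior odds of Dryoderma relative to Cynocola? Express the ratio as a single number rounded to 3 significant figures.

11.7

The normalizing constant cancels in an odds ratio, so compute prior × likelihood for the two hypotheses only:
  Dryoderma: 0.50 × 0.70 = 0.35
  Cynocola: 0.50 × 0.06 = 0.03
Odds(Dryoderma : Cynocola) = 0.35 / 0.03 ≈ 11.7.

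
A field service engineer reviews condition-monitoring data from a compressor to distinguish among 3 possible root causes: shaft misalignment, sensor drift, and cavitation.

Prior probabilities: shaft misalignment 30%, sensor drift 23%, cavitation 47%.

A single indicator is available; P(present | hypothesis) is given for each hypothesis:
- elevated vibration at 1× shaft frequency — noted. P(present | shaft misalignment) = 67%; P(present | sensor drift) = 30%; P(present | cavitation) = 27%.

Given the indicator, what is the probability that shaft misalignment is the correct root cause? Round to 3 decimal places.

Multiply each prior by the likelihood of the indicator:
  shaft misalignment: 0.30 × 0.67 = 0.201
  sensor drift: 0.23 × 0.30 = 0.069
  cavitation: 0.47 × 0.27 = 0.1269
The unnormalized weights sum to 0.3969.
P(shaft misalignment | evidence) = 0.201 / 0.3969 ≈ 0.506.

0.506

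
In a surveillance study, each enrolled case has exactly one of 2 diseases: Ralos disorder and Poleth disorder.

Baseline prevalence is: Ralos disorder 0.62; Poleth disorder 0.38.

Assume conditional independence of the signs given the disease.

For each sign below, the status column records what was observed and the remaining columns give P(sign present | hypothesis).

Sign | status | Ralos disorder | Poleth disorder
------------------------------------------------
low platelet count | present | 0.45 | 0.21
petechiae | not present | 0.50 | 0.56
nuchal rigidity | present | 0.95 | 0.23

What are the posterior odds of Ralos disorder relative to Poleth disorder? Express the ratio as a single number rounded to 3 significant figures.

16.4

Unnormalized posterior weight (prior times the sign likelihoods) for each of the two hypotheses (using 1 − P(present | H) for each absent sign):
  Ralos disorder: 0.62 × 0.45 × (1 − 0.50) × 0.95 = 0.13253
  Poleth disorder: 0.38 × 0.21 × (1 − 0.56) × 0.23 = 0.0080758
Odds(Ralos disorder : Poleth disorder) = 0.13253 / 0.0080758 ≈ 16.4.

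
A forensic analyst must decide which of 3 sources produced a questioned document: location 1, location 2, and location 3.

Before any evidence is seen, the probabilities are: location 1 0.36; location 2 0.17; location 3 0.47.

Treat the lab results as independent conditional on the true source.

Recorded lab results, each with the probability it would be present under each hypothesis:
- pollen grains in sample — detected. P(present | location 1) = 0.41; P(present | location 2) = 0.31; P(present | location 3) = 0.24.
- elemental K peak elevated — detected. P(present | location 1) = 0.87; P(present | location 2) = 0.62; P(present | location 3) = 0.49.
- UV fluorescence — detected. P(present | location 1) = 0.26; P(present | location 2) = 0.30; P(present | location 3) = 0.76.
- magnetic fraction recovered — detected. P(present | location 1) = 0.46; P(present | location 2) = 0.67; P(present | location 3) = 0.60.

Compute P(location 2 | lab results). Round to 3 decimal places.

By Bayes' rule with conditional independence, the unnormalized weight for each hypothesis is prior × ∏ likelihoods:
  location 1: 0.36 × 0.41 × 0.87 × 0.26 × 0.46 = 0.015358
  location 2: 0.17 × 0.31 × 0.62 × 0.30 × 0.67 = 0.0065675
  location 3: 0.47 × 0.24 × 0.49 × 0.76 × 0.60 = 0.025204
Marginal likelihood of the evidence = 0.04713.
P(location 2 | evidence) = 0.0065675 / 0.04713 ≈ 0.139.

0.139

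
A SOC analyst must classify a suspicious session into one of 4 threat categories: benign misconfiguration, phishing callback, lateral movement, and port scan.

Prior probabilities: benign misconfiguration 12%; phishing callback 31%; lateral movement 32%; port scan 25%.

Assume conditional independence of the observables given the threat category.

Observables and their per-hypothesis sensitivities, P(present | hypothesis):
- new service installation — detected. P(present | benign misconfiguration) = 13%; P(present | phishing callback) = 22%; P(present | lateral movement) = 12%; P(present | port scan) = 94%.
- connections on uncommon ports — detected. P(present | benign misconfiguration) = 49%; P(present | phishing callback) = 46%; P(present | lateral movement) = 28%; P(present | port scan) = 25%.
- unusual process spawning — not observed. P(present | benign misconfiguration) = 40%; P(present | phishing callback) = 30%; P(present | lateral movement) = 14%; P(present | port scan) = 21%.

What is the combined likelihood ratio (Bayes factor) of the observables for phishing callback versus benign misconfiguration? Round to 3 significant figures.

1.85

Joint likelihood of the observable pattern under each hypothesis (using 1 − P(present | H) for each absent observable):
  phishing callback: 0.22 × 0.46 × (1 − 0.30) = 0.07084
  benign misconfiguration: 0.13 × 0.49 × (1 − 0.40) = 0.03822
Bayes factor = 0.07084 / 0.03822 ≈ 1.85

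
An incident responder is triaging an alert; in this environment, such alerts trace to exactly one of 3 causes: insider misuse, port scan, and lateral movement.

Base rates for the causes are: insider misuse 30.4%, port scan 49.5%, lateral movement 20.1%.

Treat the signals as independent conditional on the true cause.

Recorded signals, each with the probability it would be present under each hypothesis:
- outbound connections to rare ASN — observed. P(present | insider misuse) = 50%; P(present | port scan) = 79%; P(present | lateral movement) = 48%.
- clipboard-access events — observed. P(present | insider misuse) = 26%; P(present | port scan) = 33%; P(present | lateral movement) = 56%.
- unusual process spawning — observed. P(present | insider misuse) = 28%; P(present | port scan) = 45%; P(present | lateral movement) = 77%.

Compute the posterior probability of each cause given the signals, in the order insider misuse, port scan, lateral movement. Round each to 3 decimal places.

0.100, 0.524, 0.376

Multiply each prior by the joint likelihood of the signal pattern:
  insider misuse: 0.304 × 0.50 × 0.26 × 0.28 = 0.011066
  port scan: 0.495 × 0.79 × 0.33 × 0.45 = 0.058071
  lateral movement: 0.201 × 0.48 × 0.56 × 0.77 = 0.041602
Marginal likelihood of the evidence = 0.11074.
P(insider misuse | evidence) = 0.011066 / 0.11074 ≈ 0.100
P(port scan | evidence) = 0.058071 / 0.11074 ≈ 0.524
P(lateral movement | evidence) = 0.041602 / 0.11074 ≈ 0.376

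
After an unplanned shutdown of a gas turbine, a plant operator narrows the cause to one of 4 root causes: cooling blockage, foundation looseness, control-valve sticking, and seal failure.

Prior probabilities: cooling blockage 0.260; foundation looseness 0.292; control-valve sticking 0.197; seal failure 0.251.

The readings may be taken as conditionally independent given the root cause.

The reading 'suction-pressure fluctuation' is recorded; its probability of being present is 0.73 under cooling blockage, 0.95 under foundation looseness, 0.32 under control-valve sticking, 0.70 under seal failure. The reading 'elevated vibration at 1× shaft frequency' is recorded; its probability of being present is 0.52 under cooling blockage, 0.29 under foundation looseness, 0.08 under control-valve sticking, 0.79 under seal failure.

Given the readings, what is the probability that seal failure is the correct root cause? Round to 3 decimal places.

0.430

Multiply each prior by the joint likelihood of the reading pattern:
  cooling blockage: 0.260 × 0.73 × 0.52 = 0.098696
  foundation looseness: 0.292 × 0.95 × 0.29 = 0.080446
  control-valve sticking: 0.197 × 0.32 × 0.08 = 0.0050432
  seal failure: 0.251 × 0.70 × 0.79 = 0.1388
The unnormalized weights sum to 0.32299.
P(seal failure | evidence) = 0.1388 / 0.32299 ≈ 0.430.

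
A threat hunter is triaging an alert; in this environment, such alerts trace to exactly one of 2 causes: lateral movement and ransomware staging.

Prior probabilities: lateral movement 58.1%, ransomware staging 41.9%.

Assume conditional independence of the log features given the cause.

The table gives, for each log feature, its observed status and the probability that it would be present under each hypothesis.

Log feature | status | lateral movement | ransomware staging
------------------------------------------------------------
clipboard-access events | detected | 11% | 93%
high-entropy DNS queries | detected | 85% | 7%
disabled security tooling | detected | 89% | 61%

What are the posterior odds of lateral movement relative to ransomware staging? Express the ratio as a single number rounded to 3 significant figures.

The normalizing constant cancels in an odds ratio, so compute prior × likelihood for the two hypotheses only:
  lateral movement: 0.581 × 0.11 × 0.85 × 0.89 = 0.048348
  ransomware staging: 0.419 × 0.93 × 0.07 × 0.61 = 0.016639
Odds(lateral movement : ransomware staging) = 0.048348 / 0.016639 ≈ 2.91.

2.91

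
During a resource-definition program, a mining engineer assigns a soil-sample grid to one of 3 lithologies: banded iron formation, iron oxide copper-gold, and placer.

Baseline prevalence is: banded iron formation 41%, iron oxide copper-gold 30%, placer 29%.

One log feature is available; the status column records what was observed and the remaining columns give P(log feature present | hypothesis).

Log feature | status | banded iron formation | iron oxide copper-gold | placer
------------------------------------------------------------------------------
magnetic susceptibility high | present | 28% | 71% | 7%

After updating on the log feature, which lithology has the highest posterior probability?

iron oxide copper-gold

Multiply each prior by the likelihood of the log feature:
  banded iron formation: 0.41 × 0.28 = 0.1148
  iron oxide copper-gold: 0.30 × 0.71 = 0.213
  placer: 0.29 × 0.07 = 0.0203
The unnormalized weights sum to 0.3481.
P(banded iron formation | evidence) ≈ 0.1148 / 0.3481 ≈ 0.330
P(iron oxide copper-gold | evidence) ≈ 0.213 / 0.3481 ≈ 0.612
P(placer | evidence) ≈ 0.0203 / 0.3481 ≈ 0.058
The largest is 0.612, so iron oxide copper-gold is most probable.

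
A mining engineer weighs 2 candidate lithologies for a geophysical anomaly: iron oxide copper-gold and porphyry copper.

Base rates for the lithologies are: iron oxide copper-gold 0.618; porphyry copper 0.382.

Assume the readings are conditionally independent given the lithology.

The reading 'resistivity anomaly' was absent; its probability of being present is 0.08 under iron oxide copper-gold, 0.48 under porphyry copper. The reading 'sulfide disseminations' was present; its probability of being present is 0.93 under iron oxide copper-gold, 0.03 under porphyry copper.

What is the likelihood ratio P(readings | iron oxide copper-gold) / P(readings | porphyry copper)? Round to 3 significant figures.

54.8

The Bayes factor is the ratio of the joint likelihoods of the reading pattern under the two hypotheses (using 1 − P(present | H) for each absent reading).
  iron oxide copper-gold: (1 − 0.08) × 0.93 = 0.8556
  porphyry copper: (1 − 0.48) × 0.03 = 0.0156
Bayes factor = 0.8556 / 0.0156 ≈ 54.8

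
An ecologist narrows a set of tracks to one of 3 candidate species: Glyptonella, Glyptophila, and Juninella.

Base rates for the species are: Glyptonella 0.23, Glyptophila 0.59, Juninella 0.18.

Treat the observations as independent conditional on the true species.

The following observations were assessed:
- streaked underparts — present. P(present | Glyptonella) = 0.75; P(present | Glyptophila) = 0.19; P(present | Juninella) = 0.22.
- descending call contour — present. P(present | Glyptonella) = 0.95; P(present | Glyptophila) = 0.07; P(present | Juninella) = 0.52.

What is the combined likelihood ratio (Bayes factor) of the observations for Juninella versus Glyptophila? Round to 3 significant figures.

8.60

The Bayes factor is the ratio of the joint likelihoods of the evidence pattern under the two hypotheses.
  Juninella: 0.22 × 0.52 = 0.1144
  Glyptophila: 0.19 × 0.07 = 0.0133
Bayes factor = 0.1144 / 0.0133 ≈ 8.60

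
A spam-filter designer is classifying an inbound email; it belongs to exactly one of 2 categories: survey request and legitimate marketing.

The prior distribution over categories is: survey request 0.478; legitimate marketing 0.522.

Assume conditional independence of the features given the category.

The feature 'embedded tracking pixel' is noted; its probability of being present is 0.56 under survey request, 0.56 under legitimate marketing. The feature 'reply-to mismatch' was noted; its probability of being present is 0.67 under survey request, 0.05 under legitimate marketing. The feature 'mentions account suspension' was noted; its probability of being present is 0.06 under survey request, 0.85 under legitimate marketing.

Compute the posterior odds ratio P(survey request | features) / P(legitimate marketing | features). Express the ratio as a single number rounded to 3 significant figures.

Posterior odds equal prior odds times the likelihood ratio; only the two competing hypotheses matter.
  survey request: 0.478 × 0.56 × 0.67 × 0.06 = 0.010761
  legitimate marketing: 0.522 × 0.56 × 0.05 × 0.85 = 0.012424
Odds(survey request : legitimate marketing) = 0.010761 / 0.012424 ≈ 0.866.

0.866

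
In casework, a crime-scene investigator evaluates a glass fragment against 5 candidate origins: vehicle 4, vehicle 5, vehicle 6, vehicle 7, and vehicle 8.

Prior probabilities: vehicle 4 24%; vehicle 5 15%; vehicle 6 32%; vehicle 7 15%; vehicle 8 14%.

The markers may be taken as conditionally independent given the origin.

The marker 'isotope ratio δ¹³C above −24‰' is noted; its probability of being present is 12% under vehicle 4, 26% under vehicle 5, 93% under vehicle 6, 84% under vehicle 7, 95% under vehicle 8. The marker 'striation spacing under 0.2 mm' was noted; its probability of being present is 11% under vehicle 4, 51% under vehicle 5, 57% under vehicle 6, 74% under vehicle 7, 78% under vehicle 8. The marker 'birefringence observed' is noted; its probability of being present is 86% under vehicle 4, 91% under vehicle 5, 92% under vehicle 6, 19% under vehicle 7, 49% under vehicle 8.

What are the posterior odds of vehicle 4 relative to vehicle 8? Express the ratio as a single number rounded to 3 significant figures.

0.0536

Unnormalized posterior weight (prior times the marker likelihoods) for each of the two hypotheses:
  vehicle 4: 0.24 × 0.12 × 0.11 × 0.86 = 0.0027245
  vehicle 8: 0.14 × 0.95 × 0.78 × 0.49 = 0.050833
Odds(vehicle 4 : vehicle 8) = 0.0027245 / 0.050833 ≈ 0.0536.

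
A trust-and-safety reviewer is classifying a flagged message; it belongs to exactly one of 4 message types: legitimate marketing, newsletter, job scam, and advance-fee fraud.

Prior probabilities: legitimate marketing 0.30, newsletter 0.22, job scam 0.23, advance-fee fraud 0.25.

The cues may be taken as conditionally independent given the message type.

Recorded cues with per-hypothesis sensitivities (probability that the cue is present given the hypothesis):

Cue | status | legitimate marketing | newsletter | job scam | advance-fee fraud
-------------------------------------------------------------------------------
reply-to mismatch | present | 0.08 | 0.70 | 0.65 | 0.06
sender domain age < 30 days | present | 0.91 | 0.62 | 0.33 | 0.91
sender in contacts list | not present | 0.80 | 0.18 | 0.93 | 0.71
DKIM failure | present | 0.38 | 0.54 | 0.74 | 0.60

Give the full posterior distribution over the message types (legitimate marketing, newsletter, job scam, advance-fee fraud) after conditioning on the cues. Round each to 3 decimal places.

0.034, 0.865, 0.052, 0.049

Multiply each prior by the joint likelihood of the cue pattern (using 1 − P(present | H) for each absent cue):
  legitimate marketing: 0.30 × 0.08 × 0.91 × (1 − 0.80) × 0.38 = 0.0016598
  newsletter: 0.22 × 0.70 × 0.62 × (1 − 0.18) × 0.54 = 0.042279
  job scam: 0.23 × 0.65 × 0.33 × (1 − 0.93) × 0.74 = 0.0025556
  advance-fee fraud: 0.25 × 0.06 × 0.91 × (1 − 0.71) × 0.60 = 0.0023751
Marginal likelihood of the evidence = 0.048869.
P(legitimate marketing | evidence) = 0.0016598 / 0.048869 ≈ 0.034
P(newsletter | evidence) = 0.042279 / 0.048869 ≈ 0.865
P(job scam | evidence) = 0.0025556 / 0.048869 ≈ 0.052
P(advance-fee fraud | evidence) = 0.0023751 / 0.048869 ≈ 0.049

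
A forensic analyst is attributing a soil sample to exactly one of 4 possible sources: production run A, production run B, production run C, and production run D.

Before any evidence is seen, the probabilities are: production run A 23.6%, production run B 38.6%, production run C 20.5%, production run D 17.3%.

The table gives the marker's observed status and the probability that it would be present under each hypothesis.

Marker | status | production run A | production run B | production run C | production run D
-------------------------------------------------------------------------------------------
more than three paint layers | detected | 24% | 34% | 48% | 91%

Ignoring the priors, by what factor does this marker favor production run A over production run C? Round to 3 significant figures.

The Bayes factor is the ratio of the two likelihoods.
  production run A: 0.24
  production run C: 0.48
Bayes factor = 0.24 / 0.48 ≈ 0.500

0.500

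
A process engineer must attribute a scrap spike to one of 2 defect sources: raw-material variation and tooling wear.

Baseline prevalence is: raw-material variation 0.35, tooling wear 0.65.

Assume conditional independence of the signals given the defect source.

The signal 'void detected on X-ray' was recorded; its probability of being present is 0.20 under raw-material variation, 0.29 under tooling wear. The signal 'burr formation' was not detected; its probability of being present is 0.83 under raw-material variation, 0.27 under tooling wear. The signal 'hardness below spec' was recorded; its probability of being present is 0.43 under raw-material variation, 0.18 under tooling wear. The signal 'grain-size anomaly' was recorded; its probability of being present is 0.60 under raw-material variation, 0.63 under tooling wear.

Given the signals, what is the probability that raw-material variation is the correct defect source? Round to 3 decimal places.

For each hypothesis, the unnormalized posterior weight is prior × product of the signal likelihoods (using 1 − P(present | H) for each absent signal):
  raw-material variation: 0.35 × 0.20 × (1 − 0.83) × 0.43 × 0.60 = 0.0030702
  tooling wear: 0.65 × 0.29 × (1 − 0.27) × 0.18 × 0.63 = 0.015604
The unnormalized weights sum to 0.018675.
P(raw-material variation | evidence) = 0.0030702 / 0.018675 ≈ 0.164.

0.164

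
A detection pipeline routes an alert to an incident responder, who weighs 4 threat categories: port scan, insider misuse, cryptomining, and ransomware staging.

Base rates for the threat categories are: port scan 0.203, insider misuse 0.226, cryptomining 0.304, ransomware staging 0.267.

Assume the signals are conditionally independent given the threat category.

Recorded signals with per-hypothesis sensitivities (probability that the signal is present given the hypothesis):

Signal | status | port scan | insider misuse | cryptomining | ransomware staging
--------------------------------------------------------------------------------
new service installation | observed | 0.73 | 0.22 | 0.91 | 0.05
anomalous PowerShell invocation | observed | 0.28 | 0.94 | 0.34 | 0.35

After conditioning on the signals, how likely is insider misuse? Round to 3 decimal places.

For each hypothesis, the unnormalized posterior weight is prior × product of the signal likelihoods:
  port scan: 0.203 × 0.73 × 0.28 = 0.041493
  insider misuse: 0.226 × 0.22 × 0.94 = 0.046737
  cryptomining: 0.304 × 0.91 × 0.34 = 0.094058
  ransomware staging: 0.267 × 0.05 × 0.35 = 0.0046725
Marginal likelihood of the evidence = 0.18696.
P(insider misuse | evidence) = 0.046737 / 0.18696 ≈ 0.250.

0.250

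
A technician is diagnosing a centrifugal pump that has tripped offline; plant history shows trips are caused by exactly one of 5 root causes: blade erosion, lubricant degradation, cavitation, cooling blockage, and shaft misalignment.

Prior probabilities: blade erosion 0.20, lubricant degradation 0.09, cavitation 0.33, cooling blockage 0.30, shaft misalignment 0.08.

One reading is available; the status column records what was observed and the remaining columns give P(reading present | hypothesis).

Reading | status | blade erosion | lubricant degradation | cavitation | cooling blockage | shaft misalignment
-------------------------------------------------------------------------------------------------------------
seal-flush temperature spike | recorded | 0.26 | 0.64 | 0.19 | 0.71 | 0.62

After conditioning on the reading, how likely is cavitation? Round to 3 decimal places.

Multiply each prior by the likelihood of the reading:
  blade erosion: 0.20 × 0.26 = 0.052
  lubricant degradation: 0.09 × 0.64 = 0.0576
  cavitation: 0.33 × 0.19 = 0.0627
  cooling blockage: 0.30 × 0.71 = 0.213
  shaft misalignment: 0.08 × 0.62 = 0.0496
Normalizing constant Z = 0.052 + 0.0576 + 0.0627 + 0.213 + 0.0496 = 0.4349.
P(cavitation | evidence) = 0.0627 / 0.4349 ≈ 0.144.

0.144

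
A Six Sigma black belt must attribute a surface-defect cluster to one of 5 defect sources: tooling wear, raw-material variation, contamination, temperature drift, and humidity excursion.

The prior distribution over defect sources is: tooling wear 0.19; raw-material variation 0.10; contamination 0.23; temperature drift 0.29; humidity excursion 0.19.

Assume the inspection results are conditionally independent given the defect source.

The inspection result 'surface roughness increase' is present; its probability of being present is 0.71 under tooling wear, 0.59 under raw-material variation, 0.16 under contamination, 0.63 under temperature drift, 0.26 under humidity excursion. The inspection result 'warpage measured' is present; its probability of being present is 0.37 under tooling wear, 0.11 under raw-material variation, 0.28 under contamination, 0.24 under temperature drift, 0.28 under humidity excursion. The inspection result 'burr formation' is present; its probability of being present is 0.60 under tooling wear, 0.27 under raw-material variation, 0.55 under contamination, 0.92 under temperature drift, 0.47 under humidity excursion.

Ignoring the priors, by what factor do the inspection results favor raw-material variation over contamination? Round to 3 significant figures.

Joint likelihood of the inspection result pattern under each hypothesis:
  raw-material variation: 0.59 × 0.11 × 0.27 = 0.017523
  contamination: 0.16 × 0.28 × 0.55 = 0.02464
Bayes factor = 0.017523 / 0.02464 ≈ 0.711

0.711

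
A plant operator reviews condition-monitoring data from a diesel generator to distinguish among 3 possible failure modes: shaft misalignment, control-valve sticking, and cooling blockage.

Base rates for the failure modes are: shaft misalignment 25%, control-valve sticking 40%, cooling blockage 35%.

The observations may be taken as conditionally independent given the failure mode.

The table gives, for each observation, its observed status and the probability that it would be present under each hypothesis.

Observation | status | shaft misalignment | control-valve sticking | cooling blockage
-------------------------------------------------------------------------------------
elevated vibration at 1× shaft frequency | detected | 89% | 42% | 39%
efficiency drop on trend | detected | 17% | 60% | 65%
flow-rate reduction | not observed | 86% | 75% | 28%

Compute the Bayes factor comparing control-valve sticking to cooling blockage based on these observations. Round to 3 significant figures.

0.345

Take the product of per-observation likelihoods under each hypothesis (using 1 − P(present | H) for each absent observation), then divide.
  control-valve sticking: 0.42 × 0.60 × (1 − 0.75) = 0.063
  cooling blockage: 0.39 × 0.65 × (1 − 0.28) = 0.18252
Bayes factor = 0.063 / 0.18252 ≈ 0.345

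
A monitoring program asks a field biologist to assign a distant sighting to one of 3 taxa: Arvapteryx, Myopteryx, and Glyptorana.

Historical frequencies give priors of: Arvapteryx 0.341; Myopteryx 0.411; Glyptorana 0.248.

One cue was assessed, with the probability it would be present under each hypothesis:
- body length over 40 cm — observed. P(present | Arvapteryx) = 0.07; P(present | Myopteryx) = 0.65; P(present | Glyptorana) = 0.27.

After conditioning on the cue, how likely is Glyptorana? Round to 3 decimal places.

0.187

Multiply each prior by the likelihood of the cue:
  Arvapteryx: 0.341 × 0.07 = 0.02387
  Myopteryx: 0.411 × 0.65 = 0.26715
  Glyptorana: 0.248 × 0.27 = 0.06696
Normalizing constant Z = 0.02387 + 0.26715 + 0.06696 = 0.35798.
P(Glyptorana | evidence) = 0.06696 / 0.35798 ≈ 0.187.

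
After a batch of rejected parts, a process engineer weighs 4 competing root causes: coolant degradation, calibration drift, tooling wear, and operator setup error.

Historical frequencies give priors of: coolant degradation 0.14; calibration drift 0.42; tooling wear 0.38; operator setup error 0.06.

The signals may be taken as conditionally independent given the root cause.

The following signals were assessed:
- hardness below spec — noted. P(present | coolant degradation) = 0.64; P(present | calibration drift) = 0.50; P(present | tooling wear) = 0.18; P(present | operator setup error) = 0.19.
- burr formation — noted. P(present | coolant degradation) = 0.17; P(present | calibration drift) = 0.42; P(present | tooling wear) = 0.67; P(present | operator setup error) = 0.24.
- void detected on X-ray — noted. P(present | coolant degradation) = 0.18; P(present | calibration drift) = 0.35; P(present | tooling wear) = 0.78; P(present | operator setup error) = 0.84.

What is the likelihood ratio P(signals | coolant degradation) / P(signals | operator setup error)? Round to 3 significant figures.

0.511

Joint likelihood of the signal pattern under each hypothesis:
  coolant degradation: 0.64 × 0.17 × 0.18 = 0.019584
  operator setup error: 0.19 × 0.24 × 0.84 = 0.038304
Bayes factor = 0.019584 / 0.038304 ≈ 0.511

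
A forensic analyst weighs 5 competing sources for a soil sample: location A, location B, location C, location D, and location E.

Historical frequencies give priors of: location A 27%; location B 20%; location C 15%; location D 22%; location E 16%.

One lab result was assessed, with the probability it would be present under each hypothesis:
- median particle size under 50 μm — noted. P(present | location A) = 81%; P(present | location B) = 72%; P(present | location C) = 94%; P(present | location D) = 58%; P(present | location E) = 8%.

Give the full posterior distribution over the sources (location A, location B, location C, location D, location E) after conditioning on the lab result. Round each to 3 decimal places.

For each hypothesis, the unnormalized posterior weight is prior × likelihood:
  location A: 0.27 × 0.81 = 0.2187
  location B: 0.20 × 0.72 = 0.144
  location C: 0.15 × 0.94 = 0.141
  location D: 0.22 × 0.58 = 0.1276
  location E: 0.16 × 0.08 = 0.0128
The unnormalized weights sum to 0.6441.
P(location A | evidence) = 0.2187 / 0.6441 ≈ 0.340
P(location B | evidence) = 0.144 / 0.6441 ≈ 0.224
P(location C | evidence) = 0.141 / 0.6441 ≈ 0.219
P(location D | evidence) = 0.1276 / 0.6441 ≈ 0.198
P(location E | evidence) = 0.0128 / 0.6441 ≈ 0.020

0.340, 0.224, 0.219, 0.198, 0.020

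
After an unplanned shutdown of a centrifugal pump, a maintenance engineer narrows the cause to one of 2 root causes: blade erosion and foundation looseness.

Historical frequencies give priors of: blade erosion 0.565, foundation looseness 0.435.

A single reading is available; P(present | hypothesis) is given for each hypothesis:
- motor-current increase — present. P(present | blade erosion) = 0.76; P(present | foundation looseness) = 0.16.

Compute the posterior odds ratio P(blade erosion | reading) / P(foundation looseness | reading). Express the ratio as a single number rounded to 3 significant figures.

6.17

Unnormalized posterior weight (prior times the reading likelihood) for each of the two hypotheses:
  blade erosion: 0.565 × 0.76 = 0.4294
  foundation looseness: 0.435 × 0.16 = 0.0696
Posterior odds = 0.4294 / 0.0696 ≈ 6.17.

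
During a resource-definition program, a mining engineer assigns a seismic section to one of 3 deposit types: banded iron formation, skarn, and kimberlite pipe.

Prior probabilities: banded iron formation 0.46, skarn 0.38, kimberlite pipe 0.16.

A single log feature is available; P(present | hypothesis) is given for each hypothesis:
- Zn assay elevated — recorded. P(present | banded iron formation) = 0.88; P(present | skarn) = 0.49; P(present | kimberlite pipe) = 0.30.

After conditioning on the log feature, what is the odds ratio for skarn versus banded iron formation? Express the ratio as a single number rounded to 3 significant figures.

The normalizing constant cancels in an odds ratio, so compute prior × likelihood for the two hypotheses only:
  skarn: 0.38 × 0.49 = 0.1862
  banded iron formation: 0.46 × 0.88 = 0.4048
Posterior odds = 0.1862 / 0.4048 ≈ 0.460.

0.460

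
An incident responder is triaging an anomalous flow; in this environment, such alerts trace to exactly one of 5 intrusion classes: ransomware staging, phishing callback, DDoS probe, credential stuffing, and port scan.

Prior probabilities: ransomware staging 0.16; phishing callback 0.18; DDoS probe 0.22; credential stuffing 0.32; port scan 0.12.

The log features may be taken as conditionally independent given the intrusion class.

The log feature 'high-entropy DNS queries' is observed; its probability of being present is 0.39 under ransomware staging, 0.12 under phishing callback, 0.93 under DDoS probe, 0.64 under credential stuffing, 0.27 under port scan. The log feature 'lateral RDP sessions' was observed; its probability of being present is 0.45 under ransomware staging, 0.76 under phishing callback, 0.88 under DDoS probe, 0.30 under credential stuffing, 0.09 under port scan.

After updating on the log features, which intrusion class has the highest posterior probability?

DDoS probe

Multiply each prior by the joint likelihood of the log feature pattern:
  ransomware staging: 0.16 × 0.39 × 0.45 = 0.02808
  phishing callback: 0.18 × 0.12 × 0.76 = 0.016416
  DDoS probe: 0.22 × 0.93 × 0.88 = 0.18005
  credential stuffing: 0.32 × 0.64 × 0.30 = 0.06144
  port scan: 0.12 × 0.27 × 0.09 = 0.002916
Normalizing constant Z = 0.02808 + 0.016416 + 0.18005 + 0.06144 + 0.002916 = 0.2889.
P(ransomware staging | evidence) ≈ 0.02808 / 0.2889 ≈ 0.097
P(phishing callback | evidence) ≈ 0.016416 / 0.2889 ≈ 0.057
P(DDoS probe | evidence) ≈ 0.18005 / 0.2889 ≈ 0.623
P(credential stuffing | evidence) ≈ 0.06144 / 0.2889 ≈ 0.213
P(port scan | evidence) ≈ 0.002916 / 0.2889 ≈ 0.010
The largest is 0.623, so DDoS probe is most probable.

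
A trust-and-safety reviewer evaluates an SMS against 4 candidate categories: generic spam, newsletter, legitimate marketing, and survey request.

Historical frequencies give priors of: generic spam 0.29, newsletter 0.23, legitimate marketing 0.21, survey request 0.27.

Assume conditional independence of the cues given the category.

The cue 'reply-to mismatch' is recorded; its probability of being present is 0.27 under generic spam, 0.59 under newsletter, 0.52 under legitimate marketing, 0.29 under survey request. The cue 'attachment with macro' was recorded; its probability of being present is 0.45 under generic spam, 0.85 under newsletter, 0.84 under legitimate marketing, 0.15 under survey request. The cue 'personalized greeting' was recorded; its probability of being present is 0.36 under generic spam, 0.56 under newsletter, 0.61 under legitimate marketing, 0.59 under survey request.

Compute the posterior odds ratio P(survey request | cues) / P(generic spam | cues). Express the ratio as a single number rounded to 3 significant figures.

0.546

The normalizing constant cancels in an odds ratio, so compute prior × likelihood for the two hypotheses only:
  survey request: 0.27 × 0.29 × 0.15 × 0.59 = 0.0069295
  generic spam: 0.29 × 0.27 × 0.45 × 0.36 = 0.012685
Posterior odds = 0.0069295 / 0.012685 ≈ 0.546.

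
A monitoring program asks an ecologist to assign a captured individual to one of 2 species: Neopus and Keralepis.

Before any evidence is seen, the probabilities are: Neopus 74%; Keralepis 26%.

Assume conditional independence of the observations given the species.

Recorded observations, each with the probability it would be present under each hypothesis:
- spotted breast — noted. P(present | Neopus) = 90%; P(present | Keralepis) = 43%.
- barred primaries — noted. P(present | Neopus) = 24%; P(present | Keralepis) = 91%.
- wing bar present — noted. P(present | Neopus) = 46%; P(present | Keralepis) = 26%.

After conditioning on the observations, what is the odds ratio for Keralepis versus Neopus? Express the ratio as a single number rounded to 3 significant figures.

0.360

Unnormalized posterior weight (prior times the observation likelihoods) for each of the two hypotheses:
  Keralepis: 0.26 × 0.43 × 0.91 × 0.26 = 0.026452
  Neopus: 0.74 × 0.90 × 0.24 × 0.46 = 0.073526
Posterior odds = 0.026452 / 0.073526 ≈ 0.360.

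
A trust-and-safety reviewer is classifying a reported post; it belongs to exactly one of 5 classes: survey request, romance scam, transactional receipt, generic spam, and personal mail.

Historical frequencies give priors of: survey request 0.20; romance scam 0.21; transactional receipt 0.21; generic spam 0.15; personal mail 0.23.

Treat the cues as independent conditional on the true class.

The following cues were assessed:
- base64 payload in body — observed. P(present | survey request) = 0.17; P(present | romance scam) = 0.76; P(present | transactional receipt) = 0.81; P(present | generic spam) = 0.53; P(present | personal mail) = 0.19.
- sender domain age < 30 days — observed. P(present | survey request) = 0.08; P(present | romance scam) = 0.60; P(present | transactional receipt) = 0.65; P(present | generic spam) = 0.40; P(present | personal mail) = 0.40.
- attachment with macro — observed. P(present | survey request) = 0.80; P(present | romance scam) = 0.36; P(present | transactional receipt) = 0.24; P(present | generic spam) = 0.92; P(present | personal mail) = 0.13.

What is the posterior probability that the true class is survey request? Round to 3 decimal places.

By Bayes' rule with conditional independence, the unnormalized weight for each hypothesis is prior × ∏ likelihoods:
  survey request: 0.20 × 0.17 × 0.08 × 0.80 = 0.002176
  romance scam: 0.21 × 0.76 × 0.60 × 0.36 = 0.034474
  transactional receipt: 0.21 × 0.81 × 0.65 × 0.24 = 0.026536
  generic spam: 0.15 × 0.53 × 0.40 × 0.92 = 0.029256
  personal mail: 0.23 × 0.19 × 0.40 × 0.13 = 0.0022724
Normalizing constant Z = 0.002176 + 0.034474 + 0.026536 + 0.029256 + 0.0022724 = 0.094714.
P(survey request | evidence) = 0.002176 / 0.094714 ≈ 0.023.

0.023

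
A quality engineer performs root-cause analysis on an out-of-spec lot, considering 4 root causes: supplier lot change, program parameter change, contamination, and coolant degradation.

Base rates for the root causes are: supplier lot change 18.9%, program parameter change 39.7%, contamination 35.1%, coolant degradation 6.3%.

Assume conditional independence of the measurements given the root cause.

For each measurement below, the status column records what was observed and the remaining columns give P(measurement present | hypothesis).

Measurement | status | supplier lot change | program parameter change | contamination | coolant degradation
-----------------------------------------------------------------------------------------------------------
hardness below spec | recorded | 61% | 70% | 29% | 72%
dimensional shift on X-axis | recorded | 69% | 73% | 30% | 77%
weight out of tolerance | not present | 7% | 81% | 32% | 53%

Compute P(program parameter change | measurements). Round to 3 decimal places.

By Bayes' rule with conditional independence, the unnormalized weight for each hypothesis is prior × ∏ likelihoods (using 1 − P(present | H) for each absent measurement):
  supplier lot change: 0.189 × 0.61 × 0.69 × (1 − 0.07) = 0.073982
  program parameter change: 0.397 × 0.70 × 0.73 × (1 − 0.81) = 0.038545
  contamination: 0.351 × 0.29 × 0.30 × (1 − 0.32) = 0.020765
  coolant degradation: 0.063 × 0.72 × 0.77 × (1 − 0.53) = 0.016416
The unnormalized weights sum to 0.14971.
P(program parameter change | evidence) = 0.038545 / 0.14971 ≈ 0.257.

0.257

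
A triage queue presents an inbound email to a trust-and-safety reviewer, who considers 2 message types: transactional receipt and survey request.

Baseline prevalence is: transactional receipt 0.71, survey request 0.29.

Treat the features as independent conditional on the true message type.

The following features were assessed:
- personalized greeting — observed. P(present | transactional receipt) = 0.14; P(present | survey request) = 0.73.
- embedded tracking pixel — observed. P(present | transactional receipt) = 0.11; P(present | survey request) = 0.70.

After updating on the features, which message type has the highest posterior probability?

survey request

For each hypothesis, the unnormalized posterior weight is prior × product of the feature likelihoods:
  transactional receipt: 0.71 × 0.14 × 0.11 = 0.010934
  survey request: 0.29 × 0.73 × 0.70 = 0.14819
The unnormalized weights sum to 0.15912.
P(transactional receipt | evidence) ≈ 0.010934 / 0.15912 ≈ 0.069
P(survey request | evidence) ≈ 0.14819 / 0.15912 ≈ 0.931
The largest is 0.931, so survey request is most probable.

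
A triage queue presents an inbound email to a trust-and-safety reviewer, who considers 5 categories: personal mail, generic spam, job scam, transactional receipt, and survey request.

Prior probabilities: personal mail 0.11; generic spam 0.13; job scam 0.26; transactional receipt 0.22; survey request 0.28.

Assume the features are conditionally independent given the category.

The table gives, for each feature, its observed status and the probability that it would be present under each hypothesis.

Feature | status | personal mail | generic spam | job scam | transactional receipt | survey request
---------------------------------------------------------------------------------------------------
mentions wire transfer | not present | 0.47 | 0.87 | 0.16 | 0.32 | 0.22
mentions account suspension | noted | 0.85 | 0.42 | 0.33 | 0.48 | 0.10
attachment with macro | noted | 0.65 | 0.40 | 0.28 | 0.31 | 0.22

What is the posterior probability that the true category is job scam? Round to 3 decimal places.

0.245

Multiply each prior by the joint likelihood of the feature pattern (using 1 − P(present | H) for each absent feature):
  personal mail: 0.11 × (1 − 0.47) × 0.85 × 0.65 = 0.032211
  generic spam: 0.13 × (1 − 0.87) × 0.42 × 0.40 = 0.0028392
  job scam: 0.26 × (1 − 0.16) × 0.33 × 0.28 = 0.02018
  transactional receipt: 0.22 × (1 − 0.32) × 0.48 × 0.31 = 0.02226
  survey request: 0.28 × (1 − 0.22) × 0.10 × 0.22 = 0.0048048
The unnormalized weights sum to 0.082295.
P(job scam | evidence) = 0.02018 / 0.082295 ≈ 0.245.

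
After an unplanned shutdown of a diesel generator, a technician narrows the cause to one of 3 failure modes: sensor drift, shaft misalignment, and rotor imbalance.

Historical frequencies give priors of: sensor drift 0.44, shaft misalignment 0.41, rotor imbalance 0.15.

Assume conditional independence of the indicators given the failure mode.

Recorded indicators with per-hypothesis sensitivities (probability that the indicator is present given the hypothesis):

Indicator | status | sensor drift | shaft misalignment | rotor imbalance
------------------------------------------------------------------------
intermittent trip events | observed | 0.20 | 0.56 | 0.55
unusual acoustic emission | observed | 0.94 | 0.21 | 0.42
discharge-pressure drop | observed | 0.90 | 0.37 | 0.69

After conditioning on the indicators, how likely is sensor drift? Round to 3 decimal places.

0.641

By Bayes' rule with conditional independence, the unnormalized weight for each hypothesis is prior × ∏ likelihoods:
  sensor drift: 0.44 × 0.20 × 0.94 × 0.90 = 0.074448
  shaft misalignment: 0.41 × 0.56 × 0.21 × 0.37 = 0.01784
  rotor imbalance: 0.15 × 0.55 × 0.42 × 0.69 = 0.023908
The unnormalized weights sum to 0.1162.
P(sensor drift | evidence) = 0.074448 / 0.1162 ≈ 0.641.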